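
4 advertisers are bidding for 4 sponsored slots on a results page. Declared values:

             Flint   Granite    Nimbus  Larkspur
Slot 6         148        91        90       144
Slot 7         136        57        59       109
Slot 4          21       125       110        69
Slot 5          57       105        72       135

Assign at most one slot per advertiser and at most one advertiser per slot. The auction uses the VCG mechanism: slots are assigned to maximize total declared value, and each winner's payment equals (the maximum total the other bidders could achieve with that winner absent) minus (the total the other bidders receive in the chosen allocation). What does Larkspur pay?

Efficient allocation: Flint→Slot 7 ($136), Granite→Slot 5 ($105), Nimbus→Slot 4 ($110), Larkspur→Slot 6 ($144); total welfare W = $495.
Larkspur receives Slot 6 at value $144, so the others get W − 144 = $351.
Without Larkspur: best allocation of the remaining 3 bidders over all 4 slots is Flint→Slot 6 ($148), Granite→Slot 5 ($105), Nimbus→Slot 4 ($110), total $363.
VCG payment = (others' best without Larkspur) − (others' welfare with Larkspur) = 363 − 351 = $12.

Larkspur pays $12.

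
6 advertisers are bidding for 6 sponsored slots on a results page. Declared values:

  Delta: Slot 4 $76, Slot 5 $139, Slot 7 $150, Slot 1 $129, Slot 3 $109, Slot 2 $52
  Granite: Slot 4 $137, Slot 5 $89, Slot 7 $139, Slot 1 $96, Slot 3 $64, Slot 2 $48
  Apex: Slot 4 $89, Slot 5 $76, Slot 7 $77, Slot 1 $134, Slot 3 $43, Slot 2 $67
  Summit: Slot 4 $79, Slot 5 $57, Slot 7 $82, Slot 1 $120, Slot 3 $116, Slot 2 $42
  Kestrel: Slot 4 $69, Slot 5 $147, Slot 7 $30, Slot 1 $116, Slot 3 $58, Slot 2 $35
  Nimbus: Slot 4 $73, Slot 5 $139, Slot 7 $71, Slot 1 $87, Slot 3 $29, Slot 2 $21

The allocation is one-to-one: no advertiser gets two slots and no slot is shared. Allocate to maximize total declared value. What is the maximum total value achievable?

Maximum total: $725

This is a one-to-one assignment (maximum-weight bipartite matching).
Optimal: Delta→Slot 7 ($150), Granite→Slot 4 ($137), Apex→Slot 2 ($67), Summit→Slot 3 ($116), Kestrel→Slot 1 ($116), Nimbus→Slot 5 ($139) — total 150+137+67+116+116+139 = $725.
Column-greedy (each slot in turn goes to its best remaining advertiser) gives $705, worse by 20.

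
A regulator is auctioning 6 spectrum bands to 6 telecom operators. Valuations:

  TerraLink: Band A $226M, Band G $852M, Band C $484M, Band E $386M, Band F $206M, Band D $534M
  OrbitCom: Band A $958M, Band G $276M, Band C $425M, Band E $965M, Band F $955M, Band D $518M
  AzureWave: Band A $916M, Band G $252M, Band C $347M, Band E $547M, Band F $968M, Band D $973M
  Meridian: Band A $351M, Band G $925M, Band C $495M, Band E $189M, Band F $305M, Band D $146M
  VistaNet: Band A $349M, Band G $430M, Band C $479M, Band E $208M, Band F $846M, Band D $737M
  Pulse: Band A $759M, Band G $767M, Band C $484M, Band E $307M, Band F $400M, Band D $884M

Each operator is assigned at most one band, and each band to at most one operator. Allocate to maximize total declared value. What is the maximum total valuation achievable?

Maximum total: $5020M

Treat this as an assignment problem: match each operator to one band.
Optimal: TerraLink→Band C ($484M), OrbitCom→Band E ($965M), AzureWave→Band A ($916M), Meridian→Band G ($925M), VistaNet→Band F ($846M), Pulse→Band D ($884M) — total 484+965+916+925+846+884 = $5020M.
Max-entry greedy (repeatedly take the single best remaining cell) gives $4952M, worse by 68.
Next-best assignment: TerraLink→Band G, OrbitCom→Band E, AzureWave→Band A, Meridian→Band C, VistaNet→Band F, Pulse→Band D = $4958M.
Swapping Pulse↔AzureWave (Pulse→Band A $759M, AzureWave→Band D $973M) loses 68.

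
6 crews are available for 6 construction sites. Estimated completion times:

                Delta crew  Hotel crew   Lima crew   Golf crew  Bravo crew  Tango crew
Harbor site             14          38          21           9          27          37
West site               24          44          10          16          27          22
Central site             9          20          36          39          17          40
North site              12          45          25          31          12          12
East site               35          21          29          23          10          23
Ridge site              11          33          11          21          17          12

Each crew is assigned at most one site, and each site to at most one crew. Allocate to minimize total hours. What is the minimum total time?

Optimal: Delta crew→Ridge site (11 hours), Hotel crew→Central site (20 hours), Lima crew→West site (10 hours), Golf crew→Harbor site (9 hours), Bravo crew→East site (10 hours), Tango crew→North site (12 hours) — total 11+20+10+9+10+12 = 72 hours.
Min-entry greedy (repeatedly take the single cheapest remaining cell) gives 83 hours, worse by 11.
Next-best assignment: Delta crew→Central site, Hotel crew→East site, Lima crew→West site, Golf crew→Harbor site, Bravo crew→North site, Tango crew→Ridge site = 73 hours.
Checked against all permutations: 72 hours is optimal.

Minimum total: 72 hours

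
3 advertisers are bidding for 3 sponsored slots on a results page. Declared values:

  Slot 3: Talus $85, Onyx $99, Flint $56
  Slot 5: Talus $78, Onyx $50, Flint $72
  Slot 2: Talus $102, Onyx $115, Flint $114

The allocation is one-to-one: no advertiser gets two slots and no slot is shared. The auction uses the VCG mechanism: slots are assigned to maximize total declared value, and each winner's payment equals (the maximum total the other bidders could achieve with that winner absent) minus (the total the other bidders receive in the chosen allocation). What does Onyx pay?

Onyx pays $7.

Efficient allocation: Talus→Slot 5 ($78), Onyx→Slot 3 ($99), Flint→Slot 2 ($114); total welfare W = $291.
Onyx receives Slot 3 at value $99, so the others get W − 99 = $192.
Without Onyx: best allocation of the remaining 2 bidders over all 3 slots is Talus→Slot 3 ($85), Flint→Slot 2 ($114), total $199.
VCG payment = (others' best without Onyx) − (others' welfare with Onyx) = 199 − 192 = $7.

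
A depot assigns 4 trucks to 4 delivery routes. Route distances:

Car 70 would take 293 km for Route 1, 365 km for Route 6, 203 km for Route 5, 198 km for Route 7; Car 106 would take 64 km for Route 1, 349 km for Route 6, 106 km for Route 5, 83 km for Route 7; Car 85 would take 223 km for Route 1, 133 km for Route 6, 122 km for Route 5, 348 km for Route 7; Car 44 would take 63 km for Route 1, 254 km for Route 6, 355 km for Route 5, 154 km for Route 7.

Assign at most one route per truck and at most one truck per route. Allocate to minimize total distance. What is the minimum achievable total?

Minimum total: 482 km

This is a one-to-one assignment (minimum-cost bipartite matching).
Optimal: Car 70→Route 5 (203 km), Car 106→Route 7 (83 km), Car 85→Route 6 (133 km), Car 44→Route 1 (63 km) — total 203+83+133+63 = 482 km.
Min-entry greedy (repeatedly take the single cheapest remaining cell) gives 633 km, worse by 151.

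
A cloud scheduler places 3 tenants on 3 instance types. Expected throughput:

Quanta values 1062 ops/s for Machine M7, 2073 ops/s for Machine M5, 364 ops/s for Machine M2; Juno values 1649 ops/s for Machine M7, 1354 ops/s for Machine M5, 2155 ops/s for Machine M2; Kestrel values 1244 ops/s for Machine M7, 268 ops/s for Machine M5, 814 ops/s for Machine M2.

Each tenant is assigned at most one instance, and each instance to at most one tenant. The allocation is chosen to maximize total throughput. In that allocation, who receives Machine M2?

This is the linear assignment problem.
Optimal: Quanta→Machine M5 (2073 ops/s), Juno→Machine M2 (2155 ops/s), Kestrel→Machine M7 (1244 ops/s) — total 2073+2155+1244 = 5472 ops/s.
Column-greedy (each instance in turn goes to its best remaining tenant) gives 4536 ops/s, worse by 936.
Swapping Quanta↔Kestrel (Quanta→Machine M7 1062 ops/s, Kestrel→Machine M5 268 ops/s) loses 1987.
Checked against all permutations: 5472 ops/s is optimal.

Juno receives Machine M2.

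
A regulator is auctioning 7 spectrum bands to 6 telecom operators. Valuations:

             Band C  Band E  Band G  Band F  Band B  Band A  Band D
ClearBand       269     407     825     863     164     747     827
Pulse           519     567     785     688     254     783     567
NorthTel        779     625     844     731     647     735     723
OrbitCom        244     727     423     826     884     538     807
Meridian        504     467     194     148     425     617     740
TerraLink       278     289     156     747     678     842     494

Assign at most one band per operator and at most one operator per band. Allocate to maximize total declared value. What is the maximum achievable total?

Max total: $4893M

Treat this as an assignment problem: match each operator to one band.
Optimal: ClearBand→Band F ($863M), Pulse→Band G ($785M), NorthTel→Band C ($779M), OrbitCom→Band B ($884M), Meridian→Band D ($740M), TerraLink→Band A ($842M) — total 863+785+779+884+740+842 = $4893M.
Max-entry greedy (repeatedly take the single best remaining cell) gives $4740M, worse by 153.
Checked against all permutations: $4893M is optimal.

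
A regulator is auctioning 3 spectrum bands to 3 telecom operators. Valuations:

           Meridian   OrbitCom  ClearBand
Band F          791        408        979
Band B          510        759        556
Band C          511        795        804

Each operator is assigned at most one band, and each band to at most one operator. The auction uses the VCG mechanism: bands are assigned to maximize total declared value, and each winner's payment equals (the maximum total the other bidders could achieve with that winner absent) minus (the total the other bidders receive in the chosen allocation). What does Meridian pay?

Efficient allocation: Meridian→Band F ($791M), OrbitCom→Band B ($759M), ClearBand→Band C ($804M); total welfare W = $2354M.
Meridian receives Band F at value $791M, so the others get W − 791 = $1563M.
Without Meridian: best allocation of the remaining 2 bidders over all 3 bands is OrbitCom→Band C ($795M), ClearBand→Band F ($979M), total $1774M.
VCG payment = (others' best without Meridian) − (others' welfare with Meridian) = 1774 − 1563 = $211M.

Meridian pays $211M.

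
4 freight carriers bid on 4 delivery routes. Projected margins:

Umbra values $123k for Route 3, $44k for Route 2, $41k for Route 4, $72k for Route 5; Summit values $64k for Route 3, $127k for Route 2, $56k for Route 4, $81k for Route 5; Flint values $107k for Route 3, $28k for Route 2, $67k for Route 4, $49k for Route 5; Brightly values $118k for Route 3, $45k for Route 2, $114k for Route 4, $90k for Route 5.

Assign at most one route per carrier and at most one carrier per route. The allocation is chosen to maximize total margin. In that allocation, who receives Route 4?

Brightly receives Route 4.

Optimal: Umbra→Route 5 ($72k), Summit→Route 2 ($127k), Flint→Route 3 ($107k), Brightly→Route 4 ($114k) — total 72+127+107+114 = $420k.
Max-entry greedy (repeatedly take the single best remaining cell) gives $413k, worse by 7.
Next-best assignment: Umbra→Route 3, Summit→Route 2, Flint→Route 5, Brightly→Route 4 = $413k.
Brightly's own top route is Route 3 ($118k), but forcing Brightly→Route 3 and reassigning the rest optimally gives only $384k — worse by 36.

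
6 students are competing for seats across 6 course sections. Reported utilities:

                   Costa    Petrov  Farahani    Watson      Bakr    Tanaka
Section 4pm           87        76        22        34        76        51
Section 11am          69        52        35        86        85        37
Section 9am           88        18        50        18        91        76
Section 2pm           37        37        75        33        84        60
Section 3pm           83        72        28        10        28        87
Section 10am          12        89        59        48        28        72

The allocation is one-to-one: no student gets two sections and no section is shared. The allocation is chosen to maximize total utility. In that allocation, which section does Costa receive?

Optimal: Costa→Section 4pm (87 points), Petrov→Section 10am (89 points), Farahani→Section 2pm (75 points), Watson→Section 11am (86 points), Bakr→Section 9am (91 points), Tanaka→Section 3pm (87 points) — total 87+89+75+86+91+87 = 515 points.
Row-greedy (each student in turn takes its best remaining section) gives 501 points, worse by 14.
Next-best assignment: Costa→Section 9am, Petrov→Section 10am, Farahani→Section 2pm, Watson→Section 11am, Bakr→Section 4pm, Tanaka→Section 3pm = 501 points.
No other one-to-one assignment exceeds 515 points.
Costa's own top section is Section 9am (88 points), but forcing Costa→Section 9am and reassigning the rest optimally gives only 501 points — worse by 14.

Costa receives Section 4pm.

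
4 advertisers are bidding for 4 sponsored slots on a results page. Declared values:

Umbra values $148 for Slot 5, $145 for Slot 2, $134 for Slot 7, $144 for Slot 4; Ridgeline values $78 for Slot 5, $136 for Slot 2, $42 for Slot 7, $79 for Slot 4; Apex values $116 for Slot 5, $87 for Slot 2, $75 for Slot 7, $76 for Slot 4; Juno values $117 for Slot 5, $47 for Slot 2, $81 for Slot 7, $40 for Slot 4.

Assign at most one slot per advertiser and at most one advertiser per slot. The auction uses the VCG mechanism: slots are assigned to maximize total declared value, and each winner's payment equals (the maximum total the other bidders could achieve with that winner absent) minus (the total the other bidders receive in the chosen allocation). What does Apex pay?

Apex pays $36.

Efficient allocation: Umbra→Slot 4 ($144), Ridgeline→Slot 2 ($136), Apex→Slot 5 ($116), Juno→Slot 7 ($81); total welfare W = $477.
Apex receives Slot 5 at value $116, so the others get W − 116 = $361.
Without Apex: best allocation of the remaining 3 bidders over all 4 slots is Umbra→Slot 4 ($144), Ridgeline→Slot 2 ($136), Juno→Slot 5 ($117), total $397.
VCG payment = (others' best without Apex) − (others' welfare with Apex) = 397 − 361 = $36.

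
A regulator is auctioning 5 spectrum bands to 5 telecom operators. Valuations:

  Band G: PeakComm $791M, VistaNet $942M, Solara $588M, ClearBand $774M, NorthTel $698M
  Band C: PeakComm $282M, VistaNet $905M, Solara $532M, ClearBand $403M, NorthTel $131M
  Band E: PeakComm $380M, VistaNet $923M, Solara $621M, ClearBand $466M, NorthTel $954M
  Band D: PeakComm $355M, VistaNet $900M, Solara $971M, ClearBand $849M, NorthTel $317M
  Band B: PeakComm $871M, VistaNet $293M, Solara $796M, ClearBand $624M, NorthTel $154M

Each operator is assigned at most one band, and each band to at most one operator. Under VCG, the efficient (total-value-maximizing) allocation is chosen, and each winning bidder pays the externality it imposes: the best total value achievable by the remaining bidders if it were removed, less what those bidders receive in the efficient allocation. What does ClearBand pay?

Efficient allocation: PeakComm→Band B ($871M), VistaNet→Band C ($905M), Solara→Band D ($971M), ClearBand→Band G ($774M), NorthTel→Band E ($954M); total welfare W = $4475M.
ClearBand receives Band G at value $774M, so the others get W − 774 = $3701M.
Without ClearBand: best allocation of the remaining 4 bidders over all 5 bands is PeakComm→Band B ($871M), VistaNet→Band G ($942M), Solara→Band D ($971M), NorthTel→Band E ($954M), total $3738M.
VCG payment = (others' best without ClearBand) − (others' welfare with ClearBand) = 3738 − 3701 = $37M.

ClearBand pays $37M.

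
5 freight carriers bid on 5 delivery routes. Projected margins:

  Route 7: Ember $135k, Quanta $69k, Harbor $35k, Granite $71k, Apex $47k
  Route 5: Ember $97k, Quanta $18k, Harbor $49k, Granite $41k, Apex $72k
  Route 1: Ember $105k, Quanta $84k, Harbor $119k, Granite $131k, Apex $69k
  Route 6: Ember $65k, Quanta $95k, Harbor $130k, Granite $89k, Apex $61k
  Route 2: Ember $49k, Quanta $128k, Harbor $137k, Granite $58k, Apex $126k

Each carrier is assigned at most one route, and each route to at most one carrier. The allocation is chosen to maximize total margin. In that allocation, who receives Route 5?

Optimal: Ember→Route 7 ($135k), Quanta→Route 2 ($128k), Harbor→Route 6 ($130k), Granite→Route 1 ($131k), Apex→Route 5 ($72k) — total 135+128+130+131+72 = $596k.
Max-entry greedy (repeatedly take the single best remaining cell) gives $570k, worse by 26.
Next-best assignment: Ember→Route 7, Quanta→Route 6, Harbor→Route 2, Granite→Route 1, Apex→Route 5 = $570k.
No other one-to-one assignment exceeds $596k.
Apex's own top route is Route 2 ($126k), but forcing Apex→Route 2 and reassigning the rest optimally gives only $553k — worse by 43.

Apex receives Route 5.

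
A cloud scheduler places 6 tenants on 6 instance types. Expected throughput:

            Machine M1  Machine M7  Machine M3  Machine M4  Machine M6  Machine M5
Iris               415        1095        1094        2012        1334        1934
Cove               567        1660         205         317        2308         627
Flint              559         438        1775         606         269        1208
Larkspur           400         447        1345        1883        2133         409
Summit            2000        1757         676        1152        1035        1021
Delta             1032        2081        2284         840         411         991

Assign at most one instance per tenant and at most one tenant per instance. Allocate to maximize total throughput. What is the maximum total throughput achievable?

Max total: 11981 ops/s

This is a one-to-one assignment (maximum-weight bipartite matching).
Optimal: Iris→Machine M5 (1934 ops/s), Cove→Machine M6 (2308 ops/s), Flint→Machine M3 (1775 ops/s), Larkspur→Machine M4 (1883 ops/s), Summit→Machine M1 (2000 ops/s), Delta→Machine M7 (2081 ops/s) — total 1934+2308+1775+1883+2000+2081 = 11981 ops/s.
Column-greedy (each instance in turn goes to its best remaining tenant) gives 10585 ops/s, worse by 1396.
Next-best assignment: Iris→Machine M4, Cove→Machine M7, Flint→Machine M5, Larkspur→Machine M6, Summit→Machine M1, Delta→Machine M3 = 11297 ops/s.
Swapping Iris↔Summit (Iris→Machine M1 415 ops/s, Summit→Machine M5 1021 ops/s) loses 2498.
Checked against all permutations: 11981 ops/s is optimal.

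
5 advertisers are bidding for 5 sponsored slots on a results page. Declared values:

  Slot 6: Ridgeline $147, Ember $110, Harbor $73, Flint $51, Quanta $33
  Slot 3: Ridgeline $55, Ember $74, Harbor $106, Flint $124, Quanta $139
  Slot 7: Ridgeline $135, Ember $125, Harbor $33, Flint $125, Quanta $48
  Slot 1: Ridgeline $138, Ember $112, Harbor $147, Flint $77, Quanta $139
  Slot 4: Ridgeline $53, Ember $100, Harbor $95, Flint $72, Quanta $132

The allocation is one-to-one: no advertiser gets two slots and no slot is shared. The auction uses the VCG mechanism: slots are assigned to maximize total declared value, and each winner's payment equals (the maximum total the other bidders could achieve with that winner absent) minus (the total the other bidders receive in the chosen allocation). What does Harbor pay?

Efficient allocation: Ridgeline→Slot 6 ($147), Ember→Slot 7 ($125), Harbor→Slot 1 ($147), Flint→Slot 3 ($124), Quanta→Slot 4 ($132); total welfare W = $675.
Harbor receives Slot 1 at value $147, so the others get W − 147 = $528.
Without Harbor: best allocation of the remaining 4 bidders over all 5 slots is Ridgeline→Slot 6 ($147), Ember→Slot 7 ($125), Flint→Slot 3 ($124), Quanta→Slot 1 ($139), total $535.
VCG payment = (others' best without Harbor) − (others' welfare with Harbor) = 535 − 528 = $7.

Harbor pays $7.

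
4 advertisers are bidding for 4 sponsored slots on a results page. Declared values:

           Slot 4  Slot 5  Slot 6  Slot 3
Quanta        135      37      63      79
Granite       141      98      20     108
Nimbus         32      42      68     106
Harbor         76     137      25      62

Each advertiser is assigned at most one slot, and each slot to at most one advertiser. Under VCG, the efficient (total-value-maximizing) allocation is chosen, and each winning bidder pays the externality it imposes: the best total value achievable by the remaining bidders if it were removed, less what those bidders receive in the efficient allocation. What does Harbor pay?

Harbor pays $28.

Efficient allocation: Quanta→Slot 4 ($135), Granite→Slot 3 ($108), Nimbus→Slot 6 ($68), Harbor→Slot 5 ($137); total welfare W = $448.
Harbor receives Slot 5 at value $137, so the others get W − 137 = $311.
Without Harbor: best allocation of the remaining 3 bidders over all 4 slots is Quanta→Slot 4 ($135), Granite→Slot 5 ($98), Nimbus→Slot 3 ($106), total $339.
VCG payment = (others' best without Harbor) − (others' welfare with Harbor) = 339 − 311 = $28.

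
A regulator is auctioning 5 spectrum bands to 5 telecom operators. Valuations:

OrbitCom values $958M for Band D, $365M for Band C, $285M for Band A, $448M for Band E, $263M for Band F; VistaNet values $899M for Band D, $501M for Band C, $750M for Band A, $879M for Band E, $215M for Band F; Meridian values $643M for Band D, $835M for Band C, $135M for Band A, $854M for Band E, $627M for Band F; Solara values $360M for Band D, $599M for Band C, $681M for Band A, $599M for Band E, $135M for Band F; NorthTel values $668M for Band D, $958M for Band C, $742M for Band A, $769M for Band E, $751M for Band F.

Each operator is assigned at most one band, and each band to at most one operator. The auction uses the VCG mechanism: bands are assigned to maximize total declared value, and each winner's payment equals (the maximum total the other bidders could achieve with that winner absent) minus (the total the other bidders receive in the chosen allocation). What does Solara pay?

Efficient allocation: OrbitCom→Band D ($958M), VistaNet→Band E ($879M), Meridian→Band C ($835M), Solara→Band A ($681M), NorthTel→Band F ($751M); total welfare W = $4104M.
Solara receives Band A at value $681M, so the others get W − 681 = $3423M.
Without Solara: best allocation of the remaining 4 bidders over all 5 bands is OrbitCom→Band D ($958M), VistaNet→Band A ($750M), Meridian→Band E ($854M), NorthTel→Band C ($958M), total $3520M.
VCG payment = (others' best without Solara) − (others' welfare with Solara) = 3520 − 3423 = $97M.

Solara pays $97M.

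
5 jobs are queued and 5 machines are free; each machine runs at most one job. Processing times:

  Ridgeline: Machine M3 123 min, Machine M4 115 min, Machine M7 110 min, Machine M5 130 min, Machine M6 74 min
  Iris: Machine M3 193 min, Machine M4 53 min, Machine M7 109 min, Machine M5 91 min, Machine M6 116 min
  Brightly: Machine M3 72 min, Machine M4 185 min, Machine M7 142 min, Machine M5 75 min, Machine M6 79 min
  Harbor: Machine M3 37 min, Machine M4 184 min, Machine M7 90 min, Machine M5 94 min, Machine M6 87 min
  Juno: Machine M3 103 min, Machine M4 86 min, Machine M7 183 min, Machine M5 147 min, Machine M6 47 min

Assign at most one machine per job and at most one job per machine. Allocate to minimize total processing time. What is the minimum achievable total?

Min total: 322 min

Optimal: Ridgeline→Machine M7 (110 min), Iris→Machine M4 (53 min), Brightly→Machine M5 (75 min), Harbor→Machine M3 (37 min), Juno→Machine M6 (47 min) — total 110+53+75+37+47 = 322 min.
Row-greedy (each job in turn takes its cheapest remaining machine) gives 436 min, worse by 114.
Next-best assignment: Ridgeline→Machine M7, Iris→Machine M4, Brightly→Machine M3, Harbor→Machine M5, Juno→Machine M6 = 376 min.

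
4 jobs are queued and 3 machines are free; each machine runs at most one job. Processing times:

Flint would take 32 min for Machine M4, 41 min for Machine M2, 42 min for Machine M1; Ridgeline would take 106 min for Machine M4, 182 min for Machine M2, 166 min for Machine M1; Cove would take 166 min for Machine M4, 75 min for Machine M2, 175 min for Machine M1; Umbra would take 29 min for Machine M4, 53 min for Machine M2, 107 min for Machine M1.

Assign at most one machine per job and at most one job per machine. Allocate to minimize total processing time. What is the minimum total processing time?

Minimum total: 146 min

This is the linear assignment problem.
Optimal: Umbra→Machine M4 (29 min), Cove→Machine M2 (75 min), Flint→Machine M1 (42 min) — total 29+75+42 = 146 min.
Min-entry greedy (repeatedly take the single cheapest remaining cell) gives 236 min, worse by 90.
Checked against all permutations: 146 min is optimal.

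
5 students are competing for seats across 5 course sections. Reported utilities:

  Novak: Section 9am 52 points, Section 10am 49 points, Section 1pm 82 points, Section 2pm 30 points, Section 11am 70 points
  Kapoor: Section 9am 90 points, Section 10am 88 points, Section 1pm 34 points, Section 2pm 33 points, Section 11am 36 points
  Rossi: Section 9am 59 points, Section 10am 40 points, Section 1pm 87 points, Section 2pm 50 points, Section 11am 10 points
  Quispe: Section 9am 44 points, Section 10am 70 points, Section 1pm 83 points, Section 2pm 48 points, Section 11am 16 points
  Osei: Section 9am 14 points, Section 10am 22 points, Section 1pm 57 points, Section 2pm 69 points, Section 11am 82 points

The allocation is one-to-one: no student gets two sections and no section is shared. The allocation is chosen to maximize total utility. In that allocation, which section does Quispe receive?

Quispe receives Section 10am.

This is a one-to-one assignment (maximum-weight bipartite matching).
Optimal: Novak→Section 11am (70 points), Kapoor→Section 9am (90 points), Rossi→Section 1pm (87 points), Quispe→Section 10am (70 points), Osei→Section 2pm (69 points) — total 70+90+87+70+69 = 386 points.
Row-greedy (each student in turn takes its best remaining section) gives 374 points, worse by 12.
Swapping Kapoor↔Novak (Kapoor→Section 11am 36 points, Novak→Section 9am 52 points) loses 72.
Quispe's own top section is Section 1pm (83 points), but forcing Quispe→Section 1pm and reassigning the rest optimally gives only 369 points — worse by 17.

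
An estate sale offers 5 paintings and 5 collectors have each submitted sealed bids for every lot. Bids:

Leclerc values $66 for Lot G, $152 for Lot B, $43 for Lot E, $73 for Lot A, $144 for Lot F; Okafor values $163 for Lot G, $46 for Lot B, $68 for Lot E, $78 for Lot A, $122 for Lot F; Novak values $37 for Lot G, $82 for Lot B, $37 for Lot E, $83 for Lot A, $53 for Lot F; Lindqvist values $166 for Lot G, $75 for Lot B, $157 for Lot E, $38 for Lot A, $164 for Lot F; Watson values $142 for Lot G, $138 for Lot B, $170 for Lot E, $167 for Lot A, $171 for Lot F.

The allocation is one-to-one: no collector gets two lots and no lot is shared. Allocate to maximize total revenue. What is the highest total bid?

Maximum total: $732

Optimal: Leclerc→Lot B ($152), Okafor→Lot G ($163), Novak→Lot A ($83), Lindqvist→Lot F ($164), Watson→Lot E ($170) — total 152+163+83+164+170 = $732.
Column-greedy (each lot in turn goes to its best remaining collector) gives $693, worse by 39.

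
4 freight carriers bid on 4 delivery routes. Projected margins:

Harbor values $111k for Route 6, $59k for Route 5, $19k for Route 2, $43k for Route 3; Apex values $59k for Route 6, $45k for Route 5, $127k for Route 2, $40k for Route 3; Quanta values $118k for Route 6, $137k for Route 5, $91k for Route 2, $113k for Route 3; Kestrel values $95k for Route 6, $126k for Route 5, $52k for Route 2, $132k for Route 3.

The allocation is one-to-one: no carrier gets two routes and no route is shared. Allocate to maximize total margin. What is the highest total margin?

Treat this as an assignment problem: match each carrier to one route.
Optimal: Harbor→Route 6 ($111k), Apex→Route 2 ($127k), Quanta→Route 5 ($137k), Kestrel→Route 3 ($132k) — total 111+127+137+132 = $507k.
Column-greedy (each route in turn goes to its best remaining carrier) gives $414k, worse by 93.
Next-best assignment: Harbor→Route 6, Apex→Route 2, Quanta→Route 3, Kestrel→Route 5 = $477k.

Max total: $507k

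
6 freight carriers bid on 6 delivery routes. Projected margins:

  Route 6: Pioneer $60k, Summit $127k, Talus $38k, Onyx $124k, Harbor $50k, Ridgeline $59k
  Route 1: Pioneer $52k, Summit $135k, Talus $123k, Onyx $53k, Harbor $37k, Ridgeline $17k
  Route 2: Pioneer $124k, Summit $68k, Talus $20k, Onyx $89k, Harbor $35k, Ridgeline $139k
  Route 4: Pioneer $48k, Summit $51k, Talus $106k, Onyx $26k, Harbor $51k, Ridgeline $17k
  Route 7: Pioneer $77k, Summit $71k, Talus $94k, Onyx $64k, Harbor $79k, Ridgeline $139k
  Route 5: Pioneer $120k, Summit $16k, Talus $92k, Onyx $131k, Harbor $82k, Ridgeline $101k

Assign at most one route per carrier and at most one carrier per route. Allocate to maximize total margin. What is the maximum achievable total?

Max total: $710k

This is a one-to-one assignment (maximum-weight bipartite matching).
Optimal: Pioneer→Route 2 ($124k), Summit→Route 1 ($135k), Talus→Route 4 ($106k), Onyx→Route 6 ($124k), Harbor→Route 5 ($82k), Ridgeline→Route 7 ($139k) — total 124+135+106+124+82+139 = $710k.
Row-greedy (each carrier in turn takes its best remaining route) gives $634k, worse by 76.
No other one-to-one assignment exceeds $710k.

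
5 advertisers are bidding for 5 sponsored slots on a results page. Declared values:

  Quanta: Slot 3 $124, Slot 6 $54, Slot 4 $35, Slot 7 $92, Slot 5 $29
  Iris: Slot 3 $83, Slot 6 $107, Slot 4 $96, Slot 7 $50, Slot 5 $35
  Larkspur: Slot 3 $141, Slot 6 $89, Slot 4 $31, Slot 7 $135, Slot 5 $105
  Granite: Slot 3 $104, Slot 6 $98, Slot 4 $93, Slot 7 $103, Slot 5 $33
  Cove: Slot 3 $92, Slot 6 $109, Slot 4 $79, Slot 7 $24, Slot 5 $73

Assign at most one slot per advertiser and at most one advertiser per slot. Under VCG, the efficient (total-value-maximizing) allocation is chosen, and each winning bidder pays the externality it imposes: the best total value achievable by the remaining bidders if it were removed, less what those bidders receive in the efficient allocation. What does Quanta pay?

Efficient allocation: Quanta→Slot 3 ($124), Iris→Slot 4 ($96), Larkspur→Slot 5 ($105), Granite→Slot 7 ($103), Cove→Slot 6 ($109); total welfare W = $537.
Quanta receives Slot 3 at value $124, so the others get W − 124 = $413.
Without Quanta: best allocation of the remaining 4 bidders over all 5 slots is Iris→Slot 4 ($96), Larkspur→Slot 3 ($141), Granite→Slot 7 ($103), Cove→Slot 6 ($109), total $449.
VCG payment = (others' best without Quanta) − (others' welfare with Quanta) = 449 − 413 = $36.

Quanta pays $36.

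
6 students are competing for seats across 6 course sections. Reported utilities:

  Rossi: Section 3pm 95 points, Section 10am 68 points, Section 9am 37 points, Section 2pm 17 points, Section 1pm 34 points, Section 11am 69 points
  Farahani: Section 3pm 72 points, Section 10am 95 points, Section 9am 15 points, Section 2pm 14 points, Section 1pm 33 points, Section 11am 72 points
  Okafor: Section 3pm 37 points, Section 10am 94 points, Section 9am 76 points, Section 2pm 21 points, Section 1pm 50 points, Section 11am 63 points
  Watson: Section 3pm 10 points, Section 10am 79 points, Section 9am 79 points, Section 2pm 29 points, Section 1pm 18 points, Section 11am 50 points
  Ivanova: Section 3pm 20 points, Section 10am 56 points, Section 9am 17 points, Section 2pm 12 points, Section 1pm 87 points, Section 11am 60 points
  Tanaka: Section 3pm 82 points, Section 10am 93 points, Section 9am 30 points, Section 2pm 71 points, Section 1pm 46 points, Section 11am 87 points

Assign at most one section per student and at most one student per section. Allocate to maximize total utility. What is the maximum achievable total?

Maximum total: 498 points

This is the linear assignment problem.
Optimal: Rossi→Section 3pm (95 points), Farahani→Section 11am (72 points), Okafor→Section 10am (94 points), Watson→Section 9am (79 points), Ivanova→Section 1pm (87 points), Tanaka→Section 2pm (71 points) — total 95+72+94+79+87+71 = 498 points.
Row-greedy (each student in turn takes its best remaining section) gives 474 points, worse by 24.
Next-best assignment: Rossi→Section 3pm, Farahani→Section 10am, Okafor→Section 11am, Watson→Section 9am, Ivanova→Section 1pm, Tanaka→Section 2pm = 490 points.
Swapping Tanaka↔Okafor (Tanaka→Section 10am 93 points, Okafor→Section 2pm 21 points) loses 51.
No other one-to-one assignment exceeds 498 points.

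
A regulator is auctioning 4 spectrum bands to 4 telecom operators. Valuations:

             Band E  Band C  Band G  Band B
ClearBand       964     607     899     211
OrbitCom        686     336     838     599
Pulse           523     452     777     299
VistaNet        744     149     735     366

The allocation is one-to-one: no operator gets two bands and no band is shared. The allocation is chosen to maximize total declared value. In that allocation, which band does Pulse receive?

Optimal: ClearBand→Band E ($964M), OrbitCom→Band B ($599M), Pulse→Band C ($452M), VistaNet→Band G ($735M) — total 964+599+452+735 = $2750M.
Row-greedy (each operator in turn takes its best remaining band) gives $2620M, worse by 130.
Next-best assignment: ClearBand→Band C, OrbitCom→Band B, Pulse→Band G, VistaNet→Band E = $2727M.
Pulse's own top band is Band G ($777M), but forcing Pulse→Band G and reassigning the rest optimally gives only $2727M — worse by 23.

Pulse receives Band C.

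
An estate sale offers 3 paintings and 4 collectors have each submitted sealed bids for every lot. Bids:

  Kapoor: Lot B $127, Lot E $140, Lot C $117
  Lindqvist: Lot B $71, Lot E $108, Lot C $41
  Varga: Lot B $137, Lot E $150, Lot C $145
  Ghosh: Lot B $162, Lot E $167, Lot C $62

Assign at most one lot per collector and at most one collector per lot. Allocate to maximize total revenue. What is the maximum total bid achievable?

Optimal: Ghosh→Lot B ($162), Kapoor→Lot E ($140), Varga→Lot C ($145) — total 162+140+145 = $447.
Column-greedy (each lot in turn goes to its best remaining collector) gives $429, worse by 18.
Next-best assignment: Kapoor→Lot B, Ghosh→Lot E, Varga→Lot C = $439.
Swapping Ghosh↔Kapoor (Ghosh→Lot E $167, Kapoor→Lot B $127) loses 8.

Maximum total: $447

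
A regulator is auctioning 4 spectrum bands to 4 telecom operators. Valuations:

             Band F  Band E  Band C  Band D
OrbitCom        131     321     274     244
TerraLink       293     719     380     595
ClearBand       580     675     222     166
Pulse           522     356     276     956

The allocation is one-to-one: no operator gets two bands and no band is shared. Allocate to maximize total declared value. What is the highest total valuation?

Maximum total: $2529M

Optimal: OrbitCom→Band C ($274M), TerraLink→Band E ($719M), ClearBand→Band F ($580M), Pulse→Band D ($956M) — total 274+719+580+956 = $2529M.
Row-greedy (each operator in turn takes its best remaining band) gives $1772M, worse by 757.
Next-best assignment: OrbitCom→Band E, TerraLink→Band C, ClearBand→Band F, Pulse→Band D = $2237M.
Every other assignment is strictly worse.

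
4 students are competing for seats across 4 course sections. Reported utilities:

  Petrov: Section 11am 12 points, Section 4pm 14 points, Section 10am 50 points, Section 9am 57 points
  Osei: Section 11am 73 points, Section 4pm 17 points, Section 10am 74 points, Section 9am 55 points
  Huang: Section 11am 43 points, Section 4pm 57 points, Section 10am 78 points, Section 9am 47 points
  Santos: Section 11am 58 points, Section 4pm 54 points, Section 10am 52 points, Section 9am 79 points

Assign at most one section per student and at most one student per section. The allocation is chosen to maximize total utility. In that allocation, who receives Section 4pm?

Santos receives Section 4pm.

Optimal: Petrov→Section 9am (57 points), Osei→Section 11am (73 points), Huang→Section 10am (78 points), Santos→Section 4pm (54 points) — total 57+73+78+54 = 262 points.
Row-greedy (each student in turn takes its best remaining section) gives 246 points, worse by 16.
Next-best assignment: Petrov→Section 10am, Osei→Section 11am, Huang→Section 4pm, Santos→Section 9am = 259 points.
Swapping Huang↔Petrov (Huang→Section 9am 47 points, Petrov→Section 10am 50 points) loses 38.
No other one-to-one assignment exceeds 262 points.
Santos's own top section is Section 9am (79 points), but forcing Santos→Section 9am and reassigning the rest optimally gives only 259 points — worse by 3.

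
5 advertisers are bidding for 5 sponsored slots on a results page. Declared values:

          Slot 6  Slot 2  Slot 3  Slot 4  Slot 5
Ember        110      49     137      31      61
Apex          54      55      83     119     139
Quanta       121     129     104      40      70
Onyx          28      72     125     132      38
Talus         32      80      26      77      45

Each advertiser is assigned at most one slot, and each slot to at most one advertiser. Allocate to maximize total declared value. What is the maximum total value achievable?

This is the linear assignment problem.
Optimal: Ember→Slot 3 ($137), Apex→Slot 5 ($139), Quanta→Slot 6 ($121), Onyx→Slot 4 ($132), Talus→Slot 2 ($80) — total 137+139+121+132+80 = $609.
Max-entry greedy (repeatedly take the single best remaining cell) gives $569, worse by 40.
Next-best assignment: Ember→Slot 6, Apex→Slot 5, Quanta→Slot 2, Onyx→Slot 3, Talus→Slot 4 = $580.
Swapping Apex↔Ember (Apex→Slot 3 $83, Ember→Slot 5 $61) loses 132.
No other one-to-one assignment exceeds $609.

Max total: $609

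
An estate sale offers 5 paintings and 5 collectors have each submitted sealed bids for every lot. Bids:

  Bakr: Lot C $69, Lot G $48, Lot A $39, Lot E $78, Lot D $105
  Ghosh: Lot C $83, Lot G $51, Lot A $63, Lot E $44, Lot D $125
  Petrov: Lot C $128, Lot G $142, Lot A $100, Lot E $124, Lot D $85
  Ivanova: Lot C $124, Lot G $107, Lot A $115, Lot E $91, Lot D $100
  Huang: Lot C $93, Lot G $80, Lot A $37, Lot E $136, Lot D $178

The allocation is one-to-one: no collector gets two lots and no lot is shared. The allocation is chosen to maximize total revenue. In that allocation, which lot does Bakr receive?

Optimal: Bakr→Lot E ($78), Ghosh→Lot C ($83), Petrov→Lot G ($142), Ivanova→Lot A ($115), Huang→Lot D ($178) — total 78+83+142+115+178 = $596.
Row-greedy (each collector in turn takes its best remaining lot) gives $581, worse by 15.
Bakr's own top lot is Lot D ($105), but forcing Bakr→Lot D and reassigning the rest optimally gives only $581 — worse by 15.

Bakr receives Lot E.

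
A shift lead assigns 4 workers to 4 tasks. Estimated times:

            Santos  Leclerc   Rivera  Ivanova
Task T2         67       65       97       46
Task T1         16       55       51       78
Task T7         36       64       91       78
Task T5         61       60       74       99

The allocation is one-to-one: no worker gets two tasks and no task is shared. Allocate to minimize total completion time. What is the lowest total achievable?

Optimal: Santos→Task T7 (36 min), Leclerc→Task T5 (60 min), Rivera→Task T1 (51 min), Ivanova→Task T2 (46 min) — total 36+60+51+46 = 193 min.
Column-greedy (each task in turn goes to its cheapest remaining worker) gives 200 min, worse by 7.
Next-best assignment: Santos→Task T1, Leclerc→Task T7, Rivera→Task T5, Ivanova→Task T2 = 200 min.

Minimum total: 193 min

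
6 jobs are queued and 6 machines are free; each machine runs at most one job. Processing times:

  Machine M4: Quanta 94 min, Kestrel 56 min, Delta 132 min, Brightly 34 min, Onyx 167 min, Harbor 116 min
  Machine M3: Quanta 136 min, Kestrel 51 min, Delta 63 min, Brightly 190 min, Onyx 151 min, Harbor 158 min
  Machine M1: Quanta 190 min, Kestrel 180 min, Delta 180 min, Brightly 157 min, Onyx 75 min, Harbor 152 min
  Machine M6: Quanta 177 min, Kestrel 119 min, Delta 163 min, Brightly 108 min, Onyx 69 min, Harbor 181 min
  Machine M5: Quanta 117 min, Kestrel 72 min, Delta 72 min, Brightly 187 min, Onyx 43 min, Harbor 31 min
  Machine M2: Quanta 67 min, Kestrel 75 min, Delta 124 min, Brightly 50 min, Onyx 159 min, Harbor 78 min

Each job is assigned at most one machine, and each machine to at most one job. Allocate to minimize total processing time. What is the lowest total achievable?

Minimum total: 389 min

Optimal: Quanta→Machine M2 (67 min), Kestrel→Machine M6 (119 min), Delta→Machine M3 (63 min), Brightly→Machine M4 (34 min), Onyx→Machine M1 (75 min), Harbor→Machine M5 (31 min) — total 67+119+63+34+75+31 = 389 min.
Row-greedy (each job in turn takes its cheapest remaining machine) gives 445 min, worse by 56.
No other one-to-one assignment undercuts 389 min.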